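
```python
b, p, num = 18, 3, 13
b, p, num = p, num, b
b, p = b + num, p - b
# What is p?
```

Trace:
`b, p, num = 18, 3, 13` → b = 18; p = 3; num = 13
`b, p, num = p, num, b` → b = 3; p = 13; num = 18
`b, p = b + num, p - b` → b = 21; p = 10
So p = 10

Answer: 10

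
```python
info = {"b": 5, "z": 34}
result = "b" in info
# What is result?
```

Trace:
`info = {"b": 5, "z": 34}` → info = {'b': 5, 'z': 34}
`result = "b" in info` → result = True
So result = True

Answer: True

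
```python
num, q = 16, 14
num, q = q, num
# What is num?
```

Trace:
`num, q = 16, 14` → num = 16; q = 14
`num, q = q, num` → num = 14; q = 16
So num = 14

Answer: 14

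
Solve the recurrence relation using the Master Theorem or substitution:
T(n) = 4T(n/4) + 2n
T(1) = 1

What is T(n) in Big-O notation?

By Master Theorem: a=4, b=4, f(n)=2n. Since log_4(4) = 1 and f(n) = Θ(n^1), Case 2 applies. T(n) = O(n log n).

Answer: O(n log n)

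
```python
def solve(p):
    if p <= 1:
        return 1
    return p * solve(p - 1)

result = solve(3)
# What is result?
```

solve(3) = 3 * 2 * 1 = 6

Answer: 6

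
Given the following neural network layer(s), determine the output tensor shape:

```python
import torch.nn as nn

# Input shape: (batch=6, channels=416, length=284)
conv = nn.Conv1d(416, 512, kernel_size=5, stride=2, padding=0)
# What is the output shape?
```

Input: (6, 416, 284) -> Output: (6, 512, 140)

Answer: (6, 512, 140)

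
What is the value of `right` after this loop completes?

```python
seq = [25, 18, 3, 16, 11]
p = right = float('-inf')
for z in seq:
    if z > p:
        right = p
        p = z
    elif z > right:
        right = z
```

Second largest (with repeats) in [25, 18, 3, 16, 11]
`right` takes the values: -inf → 18

Answer: 18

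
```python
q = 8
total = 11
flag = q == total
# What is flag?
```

Trace:
`q = 8` → q = 8
`total = 11` → total = 11
`flag = q == total` → flag = False
So flag = False

Answer: False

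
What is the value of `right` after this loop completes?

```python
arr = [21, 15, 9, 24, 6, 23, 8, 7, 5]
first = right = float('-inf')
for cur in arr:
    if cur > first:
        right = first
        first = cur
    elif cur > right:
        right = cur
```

Second largest (with repeats) in [21, 15, 9, 24, 6, 23, 8, 7, 5]
`right` takes the values: -inf → 15 → 21 → 23

Answer: 23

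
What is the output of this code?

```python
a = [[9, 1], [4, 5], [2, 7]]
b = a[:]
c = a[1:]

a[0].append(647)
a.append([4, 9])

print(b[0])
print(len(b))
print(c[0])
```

Key concept: slice with nested mutation.
Step by step:
`a = [[9, 1], [4, 5], [2, 7]]` → a = [[9, 1], [4, 5], [2, 7]]
`b = a[:]` → b = [[9, 1], [4, 5], [2, 7]]
`c = a[1:]` → c = [[4, 5], [2, 7]]
`a[0].append(647)` → a = [[9, 1, 647], [4, 5], [2, 7]]; b = [[9, 1, 647], [4, 5], [2, 7]]
`a.append([4, 9])` → a = [[9, 1, 647], [4, 5], [2, 7], [4, 9]]
`print(b[0])` → prints [9, 1, 647]
`print(len(b))` → prints 3
`print(c[0])` → prints [4, 5]

Answer:
[9, 1, 647]
3
[4, 5]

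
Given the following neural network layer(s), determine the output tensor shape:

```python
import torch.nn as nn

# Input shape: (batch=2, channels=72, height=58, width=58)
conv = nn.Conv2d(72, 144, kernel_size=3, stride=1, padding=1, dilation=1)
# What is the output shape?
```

Input: (2, 72, 58, 58) -> Output: (2, 144, 58, 58)

Answer: (2, 144, 58, 58)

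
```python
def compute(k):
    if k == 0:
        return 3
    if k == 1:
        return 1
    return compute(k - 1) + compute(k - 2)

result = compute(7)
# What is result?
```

Build up from base cases: compute(0)=3, compute(1)=1, compute(2)=4, compute(3)=5, compute(4)=9, compute(5)=14, compute(6)=23, ..., compute(7)=37

Answer: 37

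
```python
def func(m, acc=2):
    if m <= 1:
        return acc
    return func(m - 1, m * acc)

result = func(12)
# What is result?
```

Accumulator trace (n, acc): (12, 2) -> (11, 24) -> (10, 264) -> (9, 2640) -> (8, 23760) -> (7, 190080) -> (6, 1330560) -> (5, 7983360) -> (4, 39916800) -> (3, 159667200) -> (2, 479001600) -> (1, 958003200) -> return 958003200

Answer: 958003200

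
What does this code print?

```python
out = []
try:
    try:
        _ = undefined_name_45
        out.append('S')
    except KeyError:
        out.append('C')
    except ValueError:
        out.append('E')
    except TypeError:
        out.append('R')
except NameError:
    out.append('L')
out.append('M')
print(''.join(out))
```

Execution trace: 'L' (outer except NameError) → 'M' (after the try/except). Output: LM

Answer: LM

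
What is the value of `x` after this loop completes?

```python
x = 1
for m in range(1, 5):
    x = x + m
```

Start at 1, add 1 through 4
`x` takes the values: 1 → 2 → 4 → 7 → 11

Answer: 11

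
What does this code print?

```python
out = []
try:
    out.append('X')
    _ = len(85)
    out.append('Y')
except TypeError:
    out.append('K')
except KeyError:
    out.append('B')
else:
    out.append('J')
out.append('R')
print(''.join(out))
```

Execution trace: 'X' (try body) → 'K' (except TypeError) → 'R' (after the try/except). Output: XKR

Answer: XKR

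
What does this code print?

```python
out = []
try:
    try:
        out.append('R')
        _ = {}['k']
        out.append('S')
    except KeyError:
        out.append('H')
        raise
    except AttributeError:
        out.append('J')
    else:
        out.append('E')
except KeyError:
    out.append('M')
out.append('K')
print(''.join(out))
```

Execution trace: 'R' (inner try body) → 'H' (inner except KeyError) → 'M' (outer except KeyError) → 'K' (after the try/except). Output: RHMK

Answer: RHMK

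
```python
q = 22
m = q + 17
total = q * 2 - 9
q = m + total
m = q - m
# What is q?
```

Trace:
`q = 22` → q = 22
`m = q + 17` → m = 39
`total = q * 2 - 9` → total = 35
`q = m + total` → q = 74
`m = q - m` → m = 35
So q = 74

Answer: 74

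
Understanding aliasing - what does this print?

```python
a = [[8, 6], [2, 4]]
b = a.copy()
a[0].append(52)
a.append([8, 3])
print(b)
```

Key concept: shallow copy with nested lists.
Step by step:
`a = [[8, 6], [2, 4]]` → a = [[8, 6], [2, 4]]
`b = a.copy()` → b = [[8, 6], [2, 4]]
`a[0].append(52)` → a = [[8, 6, 52], [2, 4]]; b = [[8, 6, 52], [2, 4]]
`a.append([8, 3])` → a = [[8, 6, 52], [2, 4], [8, 3]]
`print(b)` → prints [[8, 6, 52], [2, 4]]

Answer: [[8, 6, 52], [2, 4]]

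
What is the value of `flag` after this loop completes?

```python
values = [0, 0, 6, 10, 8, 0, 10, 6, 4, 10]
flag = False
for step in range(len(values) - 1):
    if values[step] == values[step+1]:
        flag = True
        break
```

Check consecutive duplicates in [0, 0, 6, 10, 8, 0, 10, 6, 4, 10]
`flag` takes the values: False → True

Answer: True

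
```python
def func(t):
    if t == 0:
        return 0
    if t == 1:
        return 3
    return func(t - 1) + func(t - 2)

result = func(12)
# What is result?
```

Build up from base cases: func(0)=0, func(1)=3, func(2)=3, func(3)=6, func(4)=9, func(5)=15, func(6)=24, ..., func(12)=432

Answer: 432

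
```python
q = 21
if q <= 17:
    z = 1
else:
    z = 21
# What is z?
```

Trace:
`q = 21` → q = 21
`if q <= 17: ...` → q <= 17 is False, take else branch → z = 21
So z = 21

Answer: 21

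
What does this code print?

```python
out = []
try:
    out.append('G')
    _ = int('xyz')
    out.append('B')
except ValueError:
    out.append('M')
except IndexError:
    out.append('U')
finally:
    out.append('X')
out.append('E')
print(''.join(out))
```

Execution trace: 'G' (try body) → 'M' (except ValueError) → 'X' (finally) → 'E' (after the try/except). Output: GMXE

Answer: GMXE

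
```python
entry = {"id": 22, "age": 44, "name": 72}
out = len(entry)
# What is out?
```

Trace:
`entry = {"id": 22, "age": 44, "name": 72}` → entry = {'id': 22, 'age': 44, 'name': 72}
`out = len(entry)` → out = 3
So out = 3

Answer: 3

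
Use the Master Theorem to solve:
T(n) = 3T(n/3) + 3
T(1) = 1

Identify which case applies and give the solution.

a=3, b=3, f(n)=3. log_3(3) = 1. Since c=0 < 1, Case 1 applies: T(n) = Θ(n^log_b(a)) = O(n).

Answer: O(n) - Case 1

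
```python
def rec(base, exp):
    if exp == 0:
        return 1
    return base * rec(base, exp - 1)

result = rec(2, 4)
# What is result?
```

rec(2, 4) = 2 * 2 * 2 * 2 = 16

Answer: 16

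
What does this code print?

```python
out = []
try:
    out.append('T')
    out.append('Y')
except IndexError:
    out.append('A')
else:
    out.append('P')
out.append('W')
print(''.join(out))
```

Execution trace: 'T' (try body) → 'Y' (try body, no exception) → 'P' (else) → 'W' (after the try/except). Output: TYPW

Answer: TYPW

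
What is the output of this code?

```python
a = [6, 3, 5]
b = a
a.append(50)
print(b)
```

Key concept: basic list aliasing.
Step by step:
`a = [6, 3, 5]` → a = [6, 3, 5]
`b = a` → b = [6, 3, 5] (same object as a)
`a.append(50)` → a = [6, 3, 5, 50] (same object as b); b = [6, 3, 5, 50] (same object as a)
`print(b)` → prints [6, 3, 5, 50]

Answer: [6, 3, 5, 50]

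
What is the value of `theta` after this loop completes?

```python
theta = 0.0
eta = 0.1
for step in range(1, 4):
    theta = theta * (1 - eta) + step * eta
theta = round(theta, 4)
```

Moving average with lr=0.1
`theta` takes the values: 0.0 → 0.1 → 0.29 → 0.561

Answer: 0.561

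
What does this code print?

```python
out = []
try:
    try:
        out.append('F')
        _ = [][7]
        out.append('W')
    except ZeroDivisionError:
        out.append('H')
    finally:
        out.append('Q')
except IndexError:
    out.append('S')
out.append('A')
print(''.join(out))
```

Execution trace: 'F' (inner try body) → 'Q' (inner finally) → 'S' (outer except IndexError) → 'A' (after the try/except). Output: FQSA

Answer: FQSA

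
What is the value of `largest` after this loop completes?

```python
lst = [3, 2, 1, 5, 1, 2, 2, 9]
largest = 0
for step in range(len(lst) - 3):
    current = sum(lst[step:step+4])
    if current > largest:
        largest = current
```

Max sum of 4-element window in [3, 2, 1, 5, 1, 2, 2, 9]
`largest` takes the values: 0 → 11 → 14

Answer: 14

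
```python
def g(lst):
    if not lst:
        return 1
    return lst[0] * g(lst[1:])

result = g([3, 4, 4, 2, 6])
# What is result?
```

Product over [3, 4, 4, 2, 6] = 3 * 4 * 4 * 2 * 6 = 576

Answer: 576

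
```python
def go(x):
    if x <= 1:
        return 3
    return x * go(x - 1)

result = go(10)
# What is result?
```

go(10) = 10 * 9 * 8 * 7 * 6 * 5 * 4 * 3 * 2 * 3 = 10886400

Answer: 10886400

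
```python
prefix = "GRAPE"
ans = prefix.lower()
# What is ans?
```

Trace:
`prefix = "GRAPE"` → prefix = 'GRAPE'
`ans = prefix.lower()` → ans = 'grape'
So ans = 'grape'

Answer: 'grape'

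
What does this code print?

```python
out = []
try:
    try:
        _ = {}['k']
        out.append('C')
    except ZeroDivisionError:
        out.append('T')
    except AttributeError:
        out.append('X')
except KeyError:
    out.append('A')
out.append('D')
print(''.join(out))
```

Execution trace: 'A' (outer except KeyError) → 'D' (after the try/except). Output: AD

Answer: AD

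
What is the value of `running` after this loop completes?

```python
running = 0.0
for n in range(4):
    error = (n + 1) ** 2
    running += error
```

Sum of squared losses 1² + 2² + ... + 4²
`running` takes the values: 0.0 → 1.0 → 5.0 → 14.0 → 30.0

Answer: 30.0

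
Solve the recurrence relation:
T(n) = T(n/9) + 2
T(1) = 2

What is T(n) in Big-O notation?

Each step divides n by 9 and adds 2. After log_9(n) steps we reach T(1)=2. So T(n) = 2·log_9(n) + 2 = O(log n).

Answer: O(log n)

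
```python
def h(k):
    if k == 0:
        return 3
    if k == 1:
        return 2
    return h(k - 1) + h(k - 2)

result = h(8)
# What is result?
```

Build up from base cases: h(0)=3, h(1)=2, h(2)=5, h(3)=7, h(4)=12, h(5)=19, h(6)=31, ..., h(8)=81

Answer: 81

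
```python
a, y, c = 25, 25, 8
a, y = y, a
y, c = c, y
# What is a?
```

Trace:
`a, y, c = 25, 25, 8` → a = 25; y = 25; c = 8
`a, y = y, a` → a = 25; y = 25
`y, c = c, y` → y = 8; c = 25
So a = 25

Answer: 25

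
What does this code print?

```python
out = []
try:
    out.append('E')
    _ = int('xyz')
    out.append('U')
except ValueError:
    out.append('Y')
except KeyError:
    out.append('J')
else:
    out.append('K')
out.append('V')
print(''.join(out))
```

Execution trace: 'E' (try body) → 'Y' (except ValueError) → 'V' (after the try/except). Output: EYV

Answer: EYV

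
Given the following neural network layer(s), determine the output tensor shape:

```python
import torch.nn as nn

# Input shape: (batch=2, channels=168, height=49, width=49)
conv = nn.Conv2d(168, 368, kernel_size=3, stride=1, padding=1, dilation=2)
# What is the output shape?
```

Input: (2, 168, 49, 49) -> Output: (2, 368, 47, 47)

Answer: (2, 368, 47, 47)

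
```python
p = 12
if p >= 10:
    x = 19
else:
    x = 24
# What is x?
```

Trace:
`p = 12` → p = 12
`if p >= 10: ...` → p >= 10 is True → x = 19
So x = 19

Answer: 19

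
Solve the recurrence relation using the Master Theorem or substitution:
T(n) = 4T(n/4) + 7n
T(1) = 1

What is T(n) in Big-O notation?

By Master Theorem: a=4, b=4, f(n)=7n. Since log_4(4) = 1 and f(n) = Θ(n^1), Case 2 applies. T(n) = O(n log n).

Answer: O(n log n)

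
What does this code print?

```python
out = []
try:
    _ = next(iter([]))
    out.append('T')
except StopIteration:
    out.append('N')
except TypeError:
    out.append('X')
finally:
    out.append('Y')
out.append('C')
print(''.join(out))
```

Execution trace: 'N' (except StopIteration) → 'Y' (finally) → 'C' (after the try/except). Output: NYC

Answer: NYC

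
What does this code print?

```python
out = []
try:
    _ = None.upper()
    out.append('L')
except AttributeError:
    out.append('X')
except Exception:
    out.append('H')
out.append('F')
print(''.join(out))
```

Execution trace: 'X' (except AttributeError) → 'F' (after the try/except). Output: XF

Answer: XF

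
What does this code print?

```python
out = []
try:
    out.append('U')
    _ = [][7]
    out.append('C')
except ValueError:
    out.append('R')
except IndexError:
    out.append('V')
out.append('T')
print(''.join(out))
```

Execution trace: 'U' (try body) → 'V' (except IndexError) → 'T' (after the try/except). Output: UVT

Answer: UVT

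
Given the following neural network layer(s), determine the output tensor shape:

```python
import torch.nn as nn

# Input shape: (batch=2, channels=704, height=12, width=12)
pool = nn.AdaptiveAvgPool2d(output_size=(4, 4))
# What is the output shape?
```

Input: (2, 704, 12, 12) -> Output: (2, 704, 4, 4)

Answer: (2, 704, 4, 4)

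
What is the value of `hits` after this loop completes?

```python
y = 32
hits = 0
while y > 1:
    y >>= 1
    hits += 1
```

Count right shifts until 1
`hits` takes the values: 0 → 1 → 2 → 3 → 4 → 5

Answer: 5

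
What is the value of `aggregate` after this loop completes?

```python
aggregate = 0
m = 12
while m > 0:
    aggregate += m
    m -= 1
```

Sum 12 down to 1
`aggregate` takes the values: 0 → 12 → 23 → 33 → 42 → 50 → 57 → 63 → 68 → 72 → 75 → 77 → 78

Answer: 78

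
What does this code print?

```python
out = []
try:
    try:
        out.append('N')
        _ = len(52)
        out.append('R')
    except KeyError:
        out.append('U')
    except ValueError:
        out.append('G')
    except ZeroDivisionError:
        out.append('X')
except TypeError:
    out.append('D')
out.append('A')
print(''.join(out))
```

Execution trace: 'N' (try body) → 'D' (outer except TypeError) → 'A' (after the try/except). Output: NDA

Answer: NDA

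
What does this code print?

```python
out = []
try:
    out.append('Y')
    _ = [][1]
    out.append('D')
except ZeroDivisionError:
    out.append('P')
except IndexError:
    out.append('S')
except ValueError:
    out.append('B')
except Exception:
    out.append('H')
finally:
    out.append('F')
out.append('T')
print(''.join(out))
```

Execution trace: 'Y' (try body) → 'S' (except IndexError) → 'F' (finally) → 'T' (after the try/except). Output: YSFT

Answer: YSFT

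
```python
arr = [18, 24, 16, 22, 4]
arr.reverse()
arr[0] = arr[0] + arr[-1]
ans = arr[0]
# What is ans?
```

Trace:
`arr = [18, 24, 16, 22, 4]` → arr = [18, 24, 16, 22, 4]
`arr.reverse()` → arr = [4, 22, 16, 24, 18]
`arr[0] = arr[0] + arr[-1]` → arr = [22, 22, 16, 24, 18]
`ans = arr[0]` → ans = 22
So ans = 22

Answer: 22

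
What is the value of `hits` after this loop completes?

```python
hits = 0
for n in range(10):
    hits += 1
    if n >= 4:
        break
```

Loop breaks when n reaches 4, hits is 5
`hits` takes the values: 0 → 1 → 2 → 3 → 4 → 5

Answer: 5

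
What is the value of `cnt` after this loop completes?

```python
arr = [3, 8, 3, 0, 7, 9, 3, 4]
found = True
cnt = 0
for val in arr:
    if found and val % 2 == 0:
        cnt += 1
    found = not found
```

Count even values at even positions
`cnt` takes the values: 0

Answer: 0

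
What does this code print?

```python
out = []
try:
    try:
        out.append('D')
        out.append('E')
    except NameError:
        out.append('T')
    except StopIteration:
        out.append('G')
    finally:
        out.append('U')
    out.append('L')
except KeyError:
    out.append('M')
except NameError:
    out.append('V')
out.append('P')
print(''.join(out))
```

Execution trace: 'D' (inner try body) → 'E' (inner try body, no exception) → 'U' (inner finally) → 'L' (try body, no exception) → 'P' (after the try/except). Output: DEULP

Answer: DEULP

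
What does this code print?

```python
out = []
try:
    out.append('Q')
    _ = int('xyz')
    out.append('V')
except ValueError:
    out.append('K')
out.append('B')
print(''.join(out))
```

Execution trace: 'Q' (try body) → 'K' (except ValueError) → 'B' (after the try/except). Output: QKB

Answer: QKB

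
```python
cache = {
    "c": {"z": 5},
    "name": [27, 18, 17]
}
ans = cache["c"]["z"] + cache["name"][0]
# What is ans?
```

Trace:
`cache = { ...` → cache = {'c': {'z': 5}, 'name': [27, 18, 17]}
`ans = cache["c"]["z"] + cache["name"][0]` → ans = 32
So ans = 32

Answer: 32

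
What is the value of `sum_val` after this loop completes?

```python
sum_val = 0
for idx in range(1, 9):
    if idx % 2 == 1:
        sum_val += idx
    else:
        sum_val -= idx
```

Add odd, subtract even
`sum_val` takes the values: 0 → 1 → -1 → 2 → -2 → 3 → -3 → 4 → -4

Answer: -4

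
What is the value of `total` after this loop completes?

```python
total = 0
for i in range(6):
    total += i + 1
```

Start at 0, add 1 to 6 = 21
`total` takes the values: 0 → 1 → 3 → 6 → 10 → 15 → 21

Answer: 21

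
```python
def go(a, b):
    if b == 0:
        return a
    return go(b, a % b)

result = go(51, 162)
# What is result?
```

go(51, 162) -> go(162, 51) -> go(51, 9) -> go(9, 6) -> go(6, 3) -> go(3, 0) -> 3

Answer: 3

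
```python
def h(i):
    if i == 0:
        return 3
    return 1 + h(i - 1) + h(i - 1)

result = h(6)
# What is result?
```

h(i) = 1 + 2·h(i-1), h(0)=3. Closed form: (3+1)·2^6 - 1 = 255.

Answer: 255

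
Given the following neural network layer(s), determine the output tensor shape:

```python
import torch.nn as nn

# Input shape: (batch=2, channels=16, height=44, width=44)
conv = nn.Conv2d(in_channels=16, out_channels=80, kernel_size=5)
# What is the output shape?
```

Input: (2, 16, 44, 44) -> Output: (2, 80, 40, 40)

Answer: (2, 80, 40, 40)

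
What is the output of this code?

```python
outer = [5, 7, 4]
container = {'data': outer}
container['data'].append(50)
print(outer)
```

Key concept: dict holds reference to list.
Step by step:
`outer = [5, 7, 4]` → outer = [5, 7, 4]
`container = {'data': outer}` → container = {'data': [5, 7, 4]}
`container['data'].append(50)` → outer = [5, 7, 4, 50]; container = {'data': [5, 7, 4, 50]}
`print(outer)` → prints [5, 7, 4, 50]

Answer: [5, 7, 4, 50]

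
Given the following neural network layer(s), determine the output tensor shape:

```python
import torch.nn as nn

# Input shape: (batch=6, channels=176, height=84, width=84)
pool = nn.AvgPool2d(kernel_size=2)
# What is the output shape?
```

Input: (6, 176, 84, 84) -> Output: (6, 176, 42, 42)

Answer: (6, 176, 42, 42)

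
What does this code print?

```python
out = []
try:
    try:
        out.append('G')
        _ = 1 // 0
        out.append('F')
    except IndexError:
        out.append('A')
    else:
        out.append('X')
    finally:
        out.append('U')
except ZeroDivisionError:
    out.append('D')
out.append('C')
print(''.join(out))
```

Execution trace: 'G' (inner try body) → 'U' (inner finally) → 'D' (outer except ZeroDivisionError) → 'C' (after the try/except). Output: GUDC

Answer: GUDC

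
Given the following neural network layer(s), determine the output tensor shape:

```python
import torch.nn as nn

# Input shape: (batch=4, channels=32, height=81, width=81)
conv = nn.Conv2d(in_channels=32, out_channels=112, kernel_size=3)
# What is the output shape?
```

Input: (4, 32, 81, 81) -> Output: (4, 112, 79, 79)

Answer: (4, 112, 79, 79)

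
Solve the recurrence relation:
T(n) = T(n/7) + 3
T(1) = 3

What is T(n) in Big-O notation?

Each step divides n by 7 and adds 3. After log_7(n) steps we reach T(1)=3. So T(n) = 3·log_7(n) + 3 = O(log n).

Answer: O(log n)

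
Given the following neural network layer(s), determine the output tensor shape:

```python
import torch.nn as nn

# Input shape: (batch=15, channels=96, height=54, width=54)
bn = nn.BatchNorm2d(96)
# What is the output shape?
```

Input: (15, 96, 54, 54) -> Output: (15, 96, 54, 54)

Answer: (15, 96, 54, 54)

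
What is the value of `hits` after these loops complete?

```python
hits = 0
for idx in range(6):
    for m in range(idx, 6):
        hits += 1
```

Upper triangle: 6 + 5 + ... + 1
`hits` takes the values: 0 → 1 → 2 → 3 → 4 → 5 → 6 → 7 → 8 → 9 → 10 → 11 → 12 → 13 → 14 → 15 → 16 → 17 → 18 → 19 → 20 → 21

Answer: 21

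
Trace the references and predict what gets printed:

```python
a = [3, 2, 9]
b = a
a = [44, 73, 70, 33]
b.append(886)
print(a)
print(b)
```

Key concept: rebinding vs mutation: a is rebound to a new list, b still points at the original.
Step by step:
`a = [3, 2, 9]` → a = [3, 2, 9]
`b = a` → b = [3, 2, 9] (same object as a)
`a = [44, 73, 70, 33]` → a = [44, 73, 70, 33]
`b.append(886)` → b = [3, 2, 9, 886]
`print(a)` → prints [44, 73, 70, 33]
`print(b)` → prints [3, 2, 9, 886]

Answer:
[44, 73, 70, 33]
[3, 2, 9, 886]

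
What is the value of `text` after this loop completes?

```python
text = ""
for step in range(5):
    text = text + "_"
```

Repeat '_' 5 times
`text` takes the values: "" → "_" → "__" → "___" → "____" → "_____"

Answer: "_____"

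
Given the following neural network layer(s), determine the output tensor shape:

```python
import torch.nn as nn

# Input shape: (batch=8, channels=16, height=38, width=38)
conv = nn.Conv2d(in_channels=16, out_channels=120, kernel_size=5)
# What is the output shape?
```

Input: (8, 16, 38, 38) -> Output: (8, 120, 34, 34)

Answer: (8, 120, 34, 34)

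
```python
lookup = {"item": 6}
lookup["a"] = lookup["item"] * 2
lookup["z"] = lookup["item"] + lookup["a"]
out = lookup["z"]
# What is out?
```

Trace:
`lookup = {"item": 6}` → lookup = {'item': 6}
`lookup["a"] = lookup["item"] * 2` → lookup = {'item': 6, 'a': 12}
`lookup["z"] = lookup["item"] + lookup["a"]` → lookup = {'item': 6, 'a': 12, 'z': 18}
`out = lookup["z"]` → out = 18
So out = 18

Answer: 18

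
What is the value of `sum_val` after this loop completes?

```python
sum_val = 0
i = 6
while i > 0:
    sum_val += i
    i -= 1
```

Sum 6 down to 1
`sum_val` takes the values: 0 → 6 → 11 → 15 → 18 → 20 → 21

Answer: 21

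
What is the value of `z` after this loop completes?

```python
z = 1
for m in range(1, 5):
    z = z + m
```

Start at 1, add 1 through 4
`z` takes the values: 1 → 2 → 4 → 7 → 11

Answer: 11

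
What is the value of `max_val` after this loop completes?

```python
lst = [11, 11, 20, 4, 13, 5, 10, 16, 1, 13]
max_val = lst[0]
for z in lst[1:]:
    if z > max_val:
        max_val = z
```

Maximum of [11, 11, 20, 4, 13, 5, 10, 16, 1, 13]
`max_val` takes the values: 11 → 20

Answer: 20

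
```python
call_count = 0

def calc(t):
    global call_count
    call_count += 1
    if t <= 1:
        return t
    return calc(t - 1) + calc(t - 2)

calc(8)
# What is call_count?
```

Calls(t) = 1 + Calls(t-1) + Calls(t-2); Calls(0)=Calls(1)=1. For t=8 this gives 67.

Answer: 67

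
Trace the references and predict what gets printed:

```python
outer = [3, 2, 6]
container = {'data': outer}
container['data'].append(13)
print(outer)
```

Key concept: dict holds reference to list.
Step by step:
`outer = [3, 2, 6]` → outer = [3, 2, 6]
`container = {'data': outer}` → container = {'data': [3, 2, 6]}
`container['data'].append(13)` → outer = [3, 2, 6, 13]; container = {'data': [3, 2, 6, 13]}
`print(outer)` → prints [3, 2, 6, 13]

Answer: [3, 2, 6, 13]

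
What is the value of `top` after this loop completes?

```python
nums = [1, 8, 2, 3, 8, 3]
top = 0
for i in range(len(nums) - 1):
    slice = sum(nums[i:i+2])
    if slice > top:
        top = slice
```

Max sum of 2-element window in [1, 8, 2, 3, 8, 3]
`top` takes the values: 0 → 9 → 10 → 11

Answer: 11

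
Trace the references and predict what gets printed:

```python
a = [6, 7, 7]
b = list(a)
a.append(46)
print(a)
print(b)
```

Key concept: list() constructor creates copy.
Step by step:
`a = [6, 7, 7]` → a = [6, 7, 7]
`b = list(a)` → b = [6, 7, 7]
`a.append(46)` → a = [6, 7, 7, 46]
`print(a)` → prints [6, 7, 7, 46]
`print(b)` → prints [6, 7, 7]

Answer:
[6, 7, 7, 46]
[6, 7, 7]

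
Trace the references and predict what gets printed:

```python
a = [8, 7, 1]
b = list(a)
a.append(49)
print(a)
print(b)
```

Key concept: list() constructor creates copy.
Step by step:
`a = [8, 7, 1]` → a = [8, 7, 1]
`b = list(a)` → b = [8, 7, 1]
`a.append(49)` → a = [8, 7, 1, 49]
`print(a)` → prints [8, 7, 1, 49]
`print(b)` → prints [8, 7, 1]

Answer:
[8, 7, 1, 49]
[8, 7, 1]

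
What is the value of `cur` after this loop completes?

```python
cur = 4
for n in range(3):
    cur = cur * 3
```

Multiply by 3, 3 times: 4 * 3^3 = 108
`cur` takes the values: 4 → 12 → 36 → 108

Answer: 108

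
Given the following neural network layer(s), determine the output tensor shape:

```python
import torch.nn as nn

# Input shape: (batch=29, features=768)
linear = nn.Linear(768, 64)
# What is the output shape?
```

Input: (29, 768) -> Output: (29, 64)

Answer: (29, 64)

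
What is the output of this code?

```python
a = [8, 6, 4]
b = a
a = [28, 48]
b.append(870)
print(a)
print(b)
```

Key concept: rebinding vs mutation: a is rebound to a new list, b still points at the original.
Step by step:
`a = [8, 6, 4]` → a = [8, 6, 4]
`b = a` → b = [8, 6, 4] (same object as a)
`a = [28, 48]` → a = [28, 48]
`b.append(870)` → b = [8, 6, 4, 870]
`print(a)` → prints [28, 48]
`print(b)` → prints [8, 6, 4, 870]

Answer:
[28, 48]
[8, 6, 4, 870]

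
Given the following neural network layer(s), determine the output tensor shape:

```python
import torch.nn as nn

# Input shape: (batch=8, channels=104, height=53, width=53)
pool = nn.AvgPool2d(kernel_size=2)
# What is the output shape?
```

Input: (8, 104, 53, 53) -> Output: (8, 104, 26, 26)

Answer: (8, 104, 26, 26)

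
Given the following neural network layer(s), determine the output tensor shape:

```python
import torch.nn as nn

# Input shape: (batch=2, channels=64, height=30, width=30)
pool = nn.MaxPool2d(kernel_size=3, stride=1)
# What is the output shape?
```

Input: (2, 64, 30, 30) -> Output: (2, 64, 28, 28)

Answer: (2, 64, 28, 28)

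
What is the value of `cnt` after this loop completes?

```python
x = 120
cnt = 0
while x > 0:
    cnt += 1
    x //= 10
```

Count digits by repeated division by 10
`cnt` takes the values: 0 → 1 → 2 → 3

Answer: 3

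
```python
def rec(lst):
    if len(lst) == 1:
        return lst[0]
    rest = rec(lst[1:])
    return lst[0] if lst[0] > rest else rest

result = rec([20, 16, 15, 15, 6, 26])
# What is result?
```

Recursive max over [20, 16, 15, 15, 6, 26] = 26

Answer: 26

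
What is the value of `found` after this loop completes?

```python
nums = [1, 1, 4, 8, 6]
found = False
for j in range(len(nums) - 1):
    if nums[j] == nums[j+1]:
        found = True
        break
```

Check consecutive duplicates in [1, 1, 4, 8, 6]
`found` takes the values: False → True

Answer: True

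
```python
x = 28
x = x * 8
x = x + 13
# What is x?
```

Trace:
`x = 28` → x = 28
`x = x * 8` → x = 224
`x = x + 13` → x = 237
So x = 237

Answer: 237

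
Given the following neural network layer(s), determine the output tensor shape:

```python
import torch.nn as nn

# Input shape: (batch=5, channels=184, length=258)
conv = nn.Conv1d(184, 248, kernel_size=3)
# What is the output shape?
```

Input: (5, 184, 258) -> Output: (5, 248, 256)

Answer: (5, 248, 256)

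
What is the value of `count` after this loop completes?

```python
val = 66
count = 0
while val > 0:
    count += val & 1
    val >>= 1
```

Count set bits in 66 (binary: 0b1000010)
`count` takes the values: 0 → 1 → 2

Answer: 2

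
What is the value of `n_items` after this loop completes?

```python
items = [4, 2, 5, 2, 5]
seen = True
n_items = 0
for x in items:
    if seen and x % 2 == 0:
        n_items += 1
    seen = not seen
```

Count even values at even positions
`n_items` takes the values: 0 → 1

Answer: 1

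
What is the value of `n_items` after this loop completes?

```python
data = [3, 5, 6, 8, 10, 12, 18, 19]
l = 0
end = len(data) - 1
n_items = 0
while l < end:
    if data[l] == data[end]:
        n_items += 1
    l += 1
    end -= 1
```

Count matching pairs from ends
`n_items` takes the values: 0

Answer: 0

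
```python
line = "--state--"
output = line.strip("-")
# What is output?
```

Trace:
`line = "--state--"` → line = '--state--'
`output = line.strip("-")` → output = 'state'
So output = 'state'

Answer: 'state'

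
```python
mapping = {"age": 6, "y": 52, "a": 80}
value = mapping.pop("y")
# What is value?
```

Trace:
`mapping = {"age": 6, "y": 52, "a": 80}` → mapping = {'age': 6, 'y': 52, 'a': 80}
`value = mapping.pop("y")` → mapping = {'age': 6, 'a': 80}; value = 52
So value = 52

Answer: 52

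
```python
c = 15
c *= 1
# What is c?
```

Trace:
`c = 15` → c = 15
`c *= 1` → c = 15
So c = 15

Answer: 15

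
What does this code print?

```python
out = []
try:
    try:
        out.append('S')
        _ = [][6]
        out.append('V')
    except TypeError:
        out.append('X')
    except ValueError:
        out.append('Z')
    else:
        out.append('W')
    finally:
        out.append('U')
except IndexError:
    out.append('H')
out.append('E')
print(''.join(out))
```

Execution trace: 'S' (inner try body) → 'U' (inner finally) → 'H' (outer except IndexError) → 'E' (after the try/except). Output: SUHE

Answer: SUHE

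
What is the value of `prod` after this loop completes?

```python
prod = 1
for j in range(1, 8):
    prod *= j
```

7! = 5040
`prod` takes the values: 1 → 2 → 6 → 24 → 120 → 720 → 5040

Answer: 5040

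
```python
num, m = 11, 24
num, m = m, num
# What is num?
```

Trace:
`num, m = 11, 24` → num = 11; m = 24
`num, m = m, num` → num = 24; m = 11
So num = 24

Answer: 24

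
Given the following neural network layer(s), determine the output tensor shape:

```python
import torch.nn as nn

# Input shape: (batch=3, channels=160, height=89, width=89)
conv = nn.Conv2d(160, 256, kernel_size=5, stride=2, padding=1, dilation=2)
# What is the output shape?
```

Input: (3, 160, 89, 89) -> Output: (3, 256, 42, 42)

Answer: (3, 256, 42, 42)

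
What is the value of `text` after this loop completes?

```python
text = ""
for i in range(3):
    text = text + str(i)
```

Concatenate digits 0 to 2
`text` takes the values: "" → "0" → "01" → "012"

Answer: "012"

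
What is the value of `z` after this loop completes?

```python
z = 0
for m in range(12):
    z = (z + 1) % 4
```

Increment mod 4, 12 times = 0
`z` takes the values: 0 → 1 → 2 → 3 → 0 → 1 → 2 → 3 → 0 → 1 → 2 → 3 → 0

Answer: 0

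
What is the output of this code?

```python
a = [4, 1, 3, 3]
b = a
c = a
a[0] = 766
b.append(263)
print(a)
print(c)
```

Key concept: multiple aliases.
Step by step:
`a = [4, 1, 3, 3]` → a = [4, 1, 3, 3]
`b = a` → b = [4, 1, 3, 3] (same object as a)
`c = a` → c = [4, 1, 3, 3] (same object as a, b)
`a[0] = 766` → a = [766, 1, 3, 3] (same object as b, c); b = [766, 1, 3, 3] (same object as a, c); c = [766, 1, 3, 3] (same object as a, b)
`b.append(263)` → a = [766, 1, 3, 3, 263] (same object as b, c); b = [766, 1, 3, 3, 263] (same object as a, c); c = [766, 1, 3, 3, 263] (same object as a, b)
`print(a)` → prints [766, 1, 3, 3, 263]
`print(c)` → prints [766, 1, 3, 3, 263]

Answer:
[766, 1, 3, 3, 263]
[766, 1, 3, 3, 263]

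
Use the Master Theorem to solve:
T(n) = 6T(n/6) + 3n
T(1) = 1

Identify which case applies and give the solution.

a=6, b=6, f(n)=3n. log_6(6) = 1. Since c=1 = 1, Case 2 applies: T(n) = Θ(n^log_b(a) · log n) = O(n log n).

Answer: O(n log n) - Case 2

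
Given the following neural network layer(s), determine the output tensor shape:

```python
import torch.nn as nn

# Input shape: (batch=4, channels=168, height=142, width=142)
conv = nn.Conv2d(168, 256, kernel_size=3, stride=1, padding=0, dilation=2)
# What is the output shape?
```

Input: (4, 168, 142, 142) -> Output: (4, 256, 138, 138)

Answer: (4, 256, 138, 138)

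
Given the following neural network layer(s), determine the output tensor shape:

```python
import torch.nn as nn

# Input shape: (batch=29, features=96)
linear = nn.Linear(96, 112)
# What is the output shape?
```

Input: (29, 96) -> Output: (29, 112)

Answer: (29, 112)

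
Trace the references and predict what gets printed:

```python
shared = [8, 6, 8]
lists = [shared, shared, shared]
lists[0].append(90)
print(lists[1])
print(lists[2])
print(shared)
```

Key concept: list of same reference.
Step by step:
`shared = [8, 6, 8]` → shared = [8, 6, 8]
`lists = [shared, shared, shared]` → lists = [[8, 6, 8], [8, 6, 8], [8, 6, 8]]
`lists[0].append(90)` → shared = [8, 6, 8, 90]; lists = [[8, 6, 8, 90], [8, 6, 8, 90], [8, 6, 8, 90]]
`print(lists[1])` → prints [8, 6, 8, 90]
`print(lists[2])` → prints [8, 6, 8, 90]
`print(shared)` → prints [8, 6, 8, 90]

Answer:
[8, 6, 8, 90]
[8, 6, 8, 90]
[8, 6, 8, 90]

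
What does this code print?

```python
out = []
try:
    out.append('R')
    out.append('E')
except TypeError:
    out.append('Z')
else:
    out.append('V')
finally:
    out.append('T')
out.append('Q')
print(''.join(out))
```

Execution trace: 'R' (try body) → 'E' (try body, no exception) → 'V' (else) → 'T' (finally) → 'Q' (after the try/except). Output: REVTQ

Answer: REVTQ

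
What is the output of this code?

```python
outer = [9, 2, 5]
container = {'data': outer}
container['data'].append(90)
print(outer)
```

Key concept: dict holds reference to list.
Step by step:
`outer = [9, 2, 5]` → outer = [9, 2, 5]
`container = {'data': outer}` → container = {'data': [9, 2, 5]}
`container['data'].append(90)` → outer = [9, 2, 5, 90]; container = {'data': [9, 2, 5, 90]}
`print(outer)` → prints [9, 2, 5, 90]

Answer: [9, 2, 5, 90]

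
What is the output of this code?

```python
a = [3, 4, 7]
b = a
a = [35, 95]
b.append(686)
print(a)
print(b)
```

Key concept: rebinding vs mutation: a is rebound to a new list, b still points at the original.
Step by step:
`a = [3, 4, 7]` → a = [3, 4, 7]
`b = a` → b = [3, 4, 7] (same object as a)
`a = [35, 95]` → a = [35, 95]
`b.append(686)` → b = [3, 4, 7, 686]
`print(a)` → prints [35, 95]
`print(b)` → prints [3, 4, 7, 686]

Answer:
[35, 95]
[3, 4, 7, 686]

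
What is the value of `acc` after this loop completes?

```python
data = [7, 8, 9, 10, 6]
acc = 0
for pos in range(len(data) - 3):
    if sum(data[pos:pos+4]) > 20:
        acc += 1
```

Count windows with sum > 20
`acc` takes the values: 0 → 1 → 2

Answer: 2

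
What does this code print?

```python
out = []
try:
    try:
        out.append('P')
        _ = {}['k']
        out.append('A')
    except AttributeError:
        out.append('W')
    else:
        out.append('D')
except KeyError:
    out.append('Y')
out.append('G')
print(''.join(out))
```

Execution trace: 'P' (try body) → 'Y' (outer except KeyError) → 'G' (after the try/except). Output: PYG

Answer: PYG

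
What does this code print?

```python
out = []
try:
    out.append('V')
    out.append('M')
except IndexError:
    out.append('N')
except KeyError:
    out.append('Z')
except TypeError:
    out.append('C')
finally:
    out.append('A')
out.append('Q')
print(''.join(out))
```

Execution trace: 'V' (try body) → 'M' (try body, no exception) → 'A' (finally) → 'Q' (after the try/except). Output: VMAQ

Answer: VMAQ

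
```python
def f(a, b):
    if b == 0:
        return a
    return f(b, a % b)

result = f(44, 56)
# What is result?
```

f(44, 56) -> f(56, 44) -> f(44, 12) -> f(12, 8) -> f(8, 4) -> f(4, 0) -> 4

Answer: 4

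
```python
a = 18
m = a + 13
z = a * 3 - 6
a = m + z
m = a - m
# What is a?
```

Trace:
`a = 18` → a = 18
`m = a + 13` → m = 31
`z = a * 3 - 6` → z = 48
`a = m + z` → a = 79
`m = a - m` → m = 48
So a = 79

Answer: 79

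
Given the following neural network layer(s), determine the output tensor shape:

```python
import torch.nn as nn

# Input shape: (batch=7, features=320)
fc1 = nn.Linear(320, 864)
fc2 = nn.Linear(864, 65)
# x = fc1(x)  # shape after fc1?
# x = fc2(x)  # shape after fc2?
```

Input: (7, 320) -> after fc1: (7, 864) -> Output: (7, 65)

Answer: (7, 65)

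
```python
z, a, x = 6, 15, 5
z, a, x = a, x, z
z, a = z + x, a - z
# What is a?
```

Trace:
`z, a, x = 6, 15, 5` → z = 6; a = 15; x = 5
`z, a, x = a, x, z` → z = 15; a = 5; x = 6
`z, a = z + x, a - z` → z = 21; a = -10
So a = -10

Answer: -10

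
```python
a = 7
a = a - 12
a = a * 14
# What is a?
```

Trace:
`a = 7` → a = 7
`a = a - 12` → a = -5
`a = a * 14` → a = -70
So a = -70

Answer: -70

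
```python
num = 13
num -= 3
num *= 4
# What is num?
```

Trace:
`num = 13` → num = 13
`num -= 3` → num = 10
`num *= 4` → num = 40
So num = 40

Answer: 40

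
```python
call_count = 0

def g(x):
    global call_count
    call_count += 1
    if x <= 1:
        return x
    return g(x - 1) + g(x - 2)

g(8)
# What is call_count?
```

Calls(x) = 1 + Calls(x-1) + Calls(x-2); Calls(0)=Calls(1)=1. For x=8 this gives 67.

Answer: 67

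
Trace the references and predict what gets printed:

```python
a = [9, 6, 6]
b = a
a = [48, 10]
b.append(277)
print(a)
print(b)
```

Key concept: rebinding vs mutation: a is rebound to a new list, b still points at the original.
Step by step:
`a = [9, 6, 6]` → a = [9, 6, 6]
`b = a` → b = [9, 6, 6] (same object as a)
`a = [48, 10]` → a = [48, 10]
`b.append(277)` → b = [9, 6, 6, 277]
`print(a)` → prints [48, 10]
`print(b)` → prints [9, 6, 6, 277]

Answer:
[48, 10]
[9, 6, 6, 277]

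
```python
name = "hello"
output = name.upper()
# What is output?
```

Trace:
`name = "hello"` → name = 'hello'
`output = name.upper()` → output = 'HELLO'
So output = 'HELLO'

Answer: 'HELLO'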